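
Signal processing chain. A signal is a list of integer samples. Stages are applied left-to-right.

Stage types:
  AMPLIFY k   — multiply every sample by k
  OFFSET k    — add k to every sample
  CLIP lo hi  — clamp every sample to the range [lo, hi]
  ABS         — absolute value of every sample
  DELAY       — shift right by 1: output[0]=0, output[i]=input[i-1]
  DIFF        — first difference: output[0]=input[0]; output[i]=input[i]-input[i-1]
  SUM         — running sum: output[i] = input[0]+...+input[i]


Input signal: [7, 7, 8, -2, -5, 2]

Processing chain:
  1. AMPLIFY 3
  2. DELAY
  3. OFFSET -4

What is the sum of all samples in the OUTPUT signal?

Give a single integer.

Input: [7, 7, 8, -2, -5, 2]
Stage 1 (AMPLIFY 3): 7*3=21, 7*3=21, 8*3=24, -2*3=-6, -5*3=-15, 2*3=6 -> [21, 21, 24, -6, -15, 6]
Stage 2 (DELAY): [0, 21, 21, 24, -6, -15] = [0, 21, 21, 24, -6, -15] -> [0, 21, 21, 24, -6, -15]
Stage 3 (OFFSET -4): 0+-4=-4, 21+-4=17, 21+-4=17, 24+-4=20, -6+-4=-10, -15+-4=-19 -> [-4, 17, 17, 20, -10, -19]
Output sum: 21

Answer: 21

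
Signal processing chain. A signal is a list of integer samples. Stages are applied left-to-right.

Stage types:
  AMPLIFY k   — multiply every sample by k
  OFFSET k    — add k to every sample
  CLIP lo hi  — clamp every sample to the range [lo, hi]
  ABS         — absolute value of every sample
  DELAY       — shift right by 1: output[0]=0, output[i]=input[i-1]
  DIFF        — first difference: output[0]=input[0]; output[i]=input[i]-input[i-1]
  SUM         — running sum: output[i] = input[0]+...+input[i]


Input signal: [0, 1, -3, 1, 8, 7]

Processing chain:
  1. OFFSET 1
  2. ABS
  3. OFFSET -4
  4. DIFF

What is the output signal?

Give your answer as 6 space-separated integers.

Input: [0, 1, -3, 1, 8, 7]
Stage 1 (OFFSET 1): 0+1=1, 1+1=2, -3+1=-2, 1+1=2, 8+1=9, 7+1=8 -> [1, 2, -2, 2, 9, 8]
Stage 2 (ABS): |1|=1, |2|=2, |-2|=2, |2|=2, |9|=9, |8|=8 -> [1, 2, 2, 2, 9, 8]
Stage 3 (OFFSET -4): 1+-4=-3, 2+-4=-2, 2+-4=-2, 2+-4=-2, 9+-4=5, 8+-4=4 -> [-3, -2, -2, -2, 5, 4]
Stage 4 (DIFF): s[0]=-3, -2--3=1, -2--2=0, -2--2=0, 5--2=7, 4-5=-1 -> [-3, 1, 0, 0, 7, -1]

Answer: -3 1 0 0 7 -1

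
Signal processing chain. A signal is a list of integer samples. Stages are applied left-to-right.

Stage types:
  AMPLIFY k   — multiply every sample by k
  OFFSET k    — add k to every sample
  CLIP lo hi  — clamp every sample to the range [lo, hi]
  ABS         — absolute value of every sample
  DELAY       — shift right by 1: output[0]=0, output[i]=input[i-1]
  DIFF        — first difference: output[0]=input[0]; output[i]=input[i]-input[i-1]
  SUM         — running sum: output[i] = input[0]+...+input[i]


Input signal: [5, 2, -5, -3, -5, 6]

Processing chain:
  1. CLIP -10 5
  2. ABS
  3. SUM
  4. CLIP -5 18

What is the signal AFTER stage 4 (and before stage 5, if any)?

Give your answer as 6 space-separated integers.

Input: [5, 2, -5, -3, -5, 6]
Stage 1 (CLIP -10 5): clip(5,-10,5)=5, clip(2,-10,5)=2, clip(-5,-10,5)=-5, clip(-3,-10,5)=-3, clip(-5,-10,5)=-5, clip(6,-10,5)=5 -> [5, 2, -5, -3, -5, 5]
Stage 2 (ABS): |5|=5, |2|=2, |-5|=5, |-3|=3, |-5|=5, |5|=5 -> [5, 2, 5, 3, 5, 5]
Stage 3 (SUM): sum[0..0]=5, sum[0..1]=7, sum[0..2]=12, sum[0..3]=15, sum[0..4]=20, sum[0..5]=25 -> [5, 7, 12, 15, 20, 25]
Stage 4 (CLIP -5 18): clip(5,-5,18)=5, clip(7,-5,18)=7, clip(12,-5,18)=12, clip(15,-5,18)=15, clip(20,-5,18)=18, clip(25,-5,18)=18 -> [5, 7, 12, 15, 18, 18]

Answer: 5 7 12 15 18 18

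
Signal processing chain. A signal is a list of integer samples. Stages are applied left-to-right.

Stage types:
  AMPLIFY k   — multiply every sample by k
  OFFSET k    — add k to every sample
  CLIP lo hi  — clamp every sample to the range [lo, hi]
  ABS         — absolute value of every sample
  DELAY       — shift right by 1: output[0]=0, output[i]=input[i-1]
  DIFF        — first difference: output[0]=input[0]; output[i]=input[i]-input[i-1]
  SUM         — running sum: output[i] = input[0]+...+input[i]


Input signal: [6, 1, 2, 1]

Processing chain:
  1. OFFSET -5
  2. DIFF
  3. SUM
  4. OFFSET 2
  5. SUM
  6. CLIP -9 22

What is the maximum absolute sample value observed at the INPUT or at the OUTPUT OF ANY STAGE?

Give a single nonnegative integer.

Input: [6, 1, 2, 1] (max |s|=6)
Stage 1 (OFFSET -5): 6+-5=1, 1+-5=-4, 2+-5=-3, 1+-5=-4 -> [1, -4, -3, -4] (max |s|=4)
Stage 2 (DIFF): s[0]=1, -4-1=-5, -3--4=1, -4--3=-1 -> [1, -5, 1, -1] (max |s|=5)
Stage 3 (SUM): sum[0..0]=1, sum[0..1]=-4, sum[0..2]=-3, sum[0..3]=-4 -> [1, -4, -3, -4] (max |s|=4)
Stage 4 (OFFSET 2): 1+2=3, -4+2=-2, -3+2=-1, -4+2=-2 -> [3, -2, -1, -2] (max |s|=3)
Stage 5 (SUM): sum[0..0]=3, sum[0..1]=1, sum[0..2]=0, sum[0..3]=-2 -> [3, 1, 0, -2] (max |s|=3)
Stage 6 (CLIP -9 22): clip(3,-9,22)=3, clip(1,-9,22)=1, clip(0,-9,22)=0, clip(-2,-9,22)=-2 -> [3, 1, 0, -2] (max |s|=3)
Overall max amplitude: 6

Answer: 6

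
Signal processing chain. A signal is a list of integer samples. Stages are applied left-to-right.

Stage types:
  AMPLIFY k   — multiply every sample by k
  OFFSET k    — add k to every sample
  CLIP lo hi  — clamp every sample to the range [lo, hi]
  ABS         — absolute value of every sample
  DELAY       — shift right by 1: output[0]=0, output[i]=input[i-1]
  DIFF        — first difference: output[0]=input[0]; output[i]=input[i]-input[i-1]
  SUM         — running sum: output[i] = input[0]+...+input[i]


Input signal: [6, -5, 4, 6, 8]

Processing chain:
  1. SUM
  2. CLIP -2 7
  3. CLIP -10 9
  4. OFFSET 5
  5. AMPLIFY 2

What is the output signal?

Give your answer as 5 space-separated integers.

Input: [6, -5, 4, 6, 8]
Stage 1 (SUM): sum[0..0]=6, sum[0..1]=1, sum[0..2]=5, sum[0..3]=11, sum[0..4]=19 -> [6, 1, 5, 11, 19]
Stage 2 (CLIP -2 7): clip(6,-2,7)=6, clip(1,-2,7)=1, clip(5,-2,7)=5, clip(11,-2,7)=7, clip(19,-2,7)=7 -> [6, 1, 5, 7, 7]
Stage 3 (CLIP -10 9): clip(6,-10,9)=6, clip(1,-10,9)=1, clip(5,-10,9)=5, clip(7,-10,9)=7, clip(7,-10,9)=7 -> [6, 1, 5, 7, 7]
Stage 4 (OFFSET 5): 6+5=11, 1+5=6, 5+5=10, 7+5=12, 7+5=12 -> [11, 6, 10, 12, 12]
Stage 5 (AMPLIFY 2): 11*2=22, 6*2=12, 10*2=20, 12*2=24, 12*2=24 -> [22, 12, 20, 24, 24]

Answer: 22 12 20 24 24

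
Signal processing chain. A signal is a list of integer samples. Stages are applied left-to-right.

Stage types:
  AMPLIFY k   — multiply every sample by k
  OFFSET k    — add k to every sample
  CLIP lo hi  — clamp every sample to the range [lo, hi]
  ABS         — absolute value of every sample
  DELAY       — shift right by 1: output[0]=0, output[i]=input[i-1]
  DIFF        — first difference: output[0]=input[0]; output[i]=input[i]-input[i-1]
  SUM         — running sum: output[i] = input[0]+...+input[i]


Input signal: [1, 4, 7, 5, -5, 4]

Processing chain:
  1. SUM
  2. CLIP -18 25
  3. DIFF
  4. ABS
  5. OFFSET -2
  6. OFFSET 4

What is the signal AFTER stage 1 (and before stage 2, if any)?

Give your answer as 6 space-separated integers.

Input: [1, 4, 7, 5, -5, 4]
Stage 1 (SUM): sum[0..0]=1, sum[0..1]=5, sum[0..2]=12, sum[0..3]=17, sum[0..4]=12, sum[0..5]=16 -> [1, 5, 12, 17, 12, 16]

Answer: 1 5 12 17 12 16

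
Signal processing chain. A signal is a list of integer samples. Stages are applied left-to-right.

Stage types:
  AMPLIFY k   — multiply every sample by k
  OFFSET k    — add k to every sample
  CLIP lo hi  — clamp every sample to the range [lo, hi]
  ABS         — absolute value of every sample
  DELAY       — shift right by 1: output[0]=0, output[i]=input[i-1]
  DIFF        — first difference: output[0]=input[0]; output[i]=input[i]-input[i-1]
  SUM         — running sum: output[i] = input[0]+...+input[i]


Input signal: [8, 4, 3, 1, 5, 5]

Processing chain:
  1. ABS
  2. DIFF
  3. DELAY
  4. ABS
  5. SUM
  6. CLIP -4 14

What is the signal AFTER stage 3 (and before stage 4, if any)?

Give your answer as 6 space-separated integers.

Input: [8, 4, 3, 1, 5, 5]
Stage 1 (ABS): |8|=8, |4|=4, |3|=3, |1|=1, |5|=5, |5|=5 -> [8, 4, 3, 1, 5, 5]
Stage 2 (DIFF): s[0]=8, 4-8=-4, 3-4=-1, 1-3=-2, 5-1=4, 5-5=0 -> [8, -4, -1, -2, 4, 0]
Stage 3 (DELAY): [0, 8, -4, -1, -2, 4] = [0, 8, -4, -1, -2, 4] -> [0, 8, -4, -1, -2, 4]

Answer: 0 8 -4 -1 -2 4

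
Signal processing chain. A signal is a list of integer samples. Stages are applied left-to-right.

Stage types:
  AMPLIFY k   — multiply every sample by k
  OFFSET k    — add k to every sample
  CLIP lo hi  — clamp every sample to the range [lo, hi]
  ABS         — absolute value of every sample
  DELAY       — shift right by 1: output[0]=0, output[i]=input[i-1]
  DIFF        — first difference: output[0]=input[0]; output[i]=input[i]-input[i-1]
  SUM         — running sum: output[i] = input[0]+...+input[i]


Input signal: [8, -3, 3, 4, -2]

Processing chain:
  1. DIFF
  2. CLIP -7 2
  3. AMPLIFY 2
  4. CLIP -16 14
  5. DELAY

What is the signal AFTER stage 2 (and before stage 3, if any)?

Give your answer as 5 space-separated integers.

Input: [8, -3, 3, 4, -2]
Stage 1 (DIFF): s[0]=8, -3-8=-11, 3--3=6, 4-3=1, -2-4=-6 -> [8, -11, 6, 1, -6]
Stage 2 (CLIP -7 2): clip(8,-7,2)=2, clip(-11,-7,2)=-7, clip(6,-7,2)=2, clip(1,-7,2)=1, clip(-6,-7,2)=-6 -> [2, -7, 2, 1, -6]

Answer: 2 -7 2 1 -6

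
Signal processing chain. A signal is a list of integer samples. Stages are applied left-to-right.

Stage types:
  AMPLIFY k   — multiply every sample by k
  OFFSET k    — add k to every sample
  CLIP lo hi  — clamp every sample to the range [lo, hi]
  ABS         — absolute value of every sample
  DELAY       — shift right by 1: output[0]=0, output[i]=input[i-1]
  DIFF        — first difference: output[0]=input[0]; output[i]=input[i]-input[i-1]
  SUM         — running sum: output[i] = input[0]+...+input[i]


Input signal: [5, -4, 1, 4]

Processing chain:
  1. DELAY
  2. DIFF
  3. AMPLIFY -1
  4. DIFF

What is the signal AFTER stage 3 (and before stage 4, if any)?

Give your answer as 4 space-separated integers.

Answer: 0 -5 9 -5

Derivation:
Input: [5, -4, 1, 4]
Stage 1 (DELAY): [0, 5, -4, 1] = [0, 5, -4, 1] -> [0, 5, -4, 1]
Stage 2 (DIFF): s[0]=0, 5-0=5, -4-5=-9, 1--4=5 -> [0, 5, -9, 5]
Stage 3 (AMPLIFY -1): 0*-1=0, 5*-1=-5, -9*-1=9, 5*-1=-5 -> [0, -5, 9, -5]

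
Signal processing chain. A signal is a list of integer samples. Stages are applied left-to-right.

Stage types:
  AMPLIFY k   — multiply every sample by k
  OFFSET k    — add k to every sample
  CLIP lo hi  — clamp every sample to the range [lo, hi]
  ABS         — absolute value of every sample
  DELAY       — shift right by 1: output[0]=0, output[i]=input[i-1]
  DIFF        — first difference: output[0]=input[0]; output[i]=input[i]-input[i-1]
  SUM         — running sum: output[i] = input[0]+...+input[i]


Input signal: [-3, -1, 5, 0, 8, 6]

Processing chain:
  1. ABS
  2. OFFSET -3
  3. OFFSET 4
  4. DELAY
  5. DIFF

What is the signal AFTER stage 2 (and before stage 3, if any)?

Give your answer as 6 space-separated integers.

Input: [-3, -1, 5, 0, 8, 6]
Stage 1 (ABS): |-3|=3, |-1|=1, |5|=5, |0|=0, |8|=8, |6|=6 -> [3, 1, 5, 0, 8, 6]
Stage 2 (OFFSET -3): 3+-3=0, 1+-3=-2, 5+-3=2, 0+-3=-3, 8+-3=5, 6+-3=3 -> [0, -2, 2, -3, 5, 3]

Answer: 0 -2 2 -3 5 3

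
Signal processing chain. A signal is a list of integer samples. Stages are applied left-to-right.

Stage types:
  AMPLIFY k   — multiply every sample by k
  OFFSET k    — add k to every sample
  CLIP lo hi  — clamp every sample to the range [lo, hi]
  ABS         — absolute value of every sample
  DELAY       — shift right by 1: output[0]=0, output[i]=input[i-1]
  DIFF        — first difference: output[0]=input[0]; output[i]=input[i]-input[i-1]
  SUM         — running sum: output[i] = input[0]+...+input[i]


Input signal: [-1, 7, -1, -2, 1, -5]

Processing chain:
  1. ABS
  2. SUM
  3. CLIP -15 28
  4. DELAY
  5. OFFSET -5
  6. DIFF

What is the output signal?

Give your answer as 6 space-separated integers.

Input: [-1, 7, -1, -2, 1, -5]
Stage 1 (ABS): |-1|=1, |7|=7, |-1|=1, |-2|=2, |1|=1, |-5|=5 -> [1, 7, 1, 2, 1, 5]
Stage 2 (SUM): sum[0..0]=1, sum[0..1]=8, sum[0..2]=9, sum[0..3]=11, sum[0..4]=12, sum[0..5]=17 -> [1, 8, 9, 11, 12, 17]
Stage 3 (CLIP -15 28): clip(1,-15,28)=1, clip(8,-15,28)=8, clip(9,-15,28)=9, clip(11,-15,28)=11, clip(12,-15,28)=12, clip(17,-15,28)=17 -> [1, 8, 9, 11, 12, 17]
Stage 4 (DELAY): [0, 1, 8, 9, 11, 12] = [0, 1, 8, 9, 11, 12] -> [0, 1, 8, 9, 11, 12]
Stage 5 (OFFSET -5): 0+-5=-5, 1+-5=-4, 8+-5=3, 9+-5=4, 11+-5=6, 12+-5=7 -> [-5, -4, 3, 4, 6, 7]
Stage 6 (DIFF): s[0]=-5, -4--5=1, 3--4=7, 4-3=1, 6-4=2, 7-6=1 -> [-5, 1, 7, 1, 2, 1]

Answer: -5 1 7 1 2 1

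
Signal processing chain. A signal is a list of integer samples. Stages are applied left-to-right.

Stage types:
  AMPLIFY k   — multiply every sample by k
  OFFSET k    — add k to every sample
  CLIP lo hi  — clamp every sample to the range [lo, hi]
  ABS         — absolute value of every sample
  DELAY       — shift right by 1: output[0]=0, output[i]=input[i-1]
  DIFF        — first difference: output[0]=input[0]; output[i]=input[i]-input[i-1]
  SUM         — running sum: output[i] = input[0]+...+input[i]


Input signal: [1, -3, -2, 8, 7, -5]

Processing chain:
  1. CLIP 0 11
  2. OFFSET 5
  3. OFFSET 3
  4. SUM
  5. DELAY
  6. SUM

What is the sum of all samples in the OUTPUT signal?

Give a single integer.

Input: [1, -3, -2, 8, 7, -5]
Stage 1 (CLIP 0 11): clip(1,0,11)=1, clip(-3,0,11)=0, clip(-2,0,11)=0, clip(8,0,11)=8, clip(7,0,11)=7, clip(-5,0,11)=0 -> [1, 0, 0, 8, 7, 0]
Stage 2 (OFFSET 5): 1+5=6, 0+5=5, 0+5=5, 8+5=13, 7+5=12, 0+5=5 -> [6, 5, 5, 13, 12, 5]
Stage 3 (OFFSET 3): 6+3=9, 5+3=8, 5+3=8, 13+3=16, 12+3=15, 5+3=8 -> [9, 8, 8, 16, 15, 8]
Stage 4 (SUM): sum[0..0]=9, sum[0..1]=17, sum[0..2]=25, sum[0..3]=41, sum[0..4]=56, sum[0..5]=64 -> [9, 17, 25, 41, 56, 64]
Stage 5 (DELAY): [0, 9, 17, 25, 41, 56] = [0, 9, 17, 25, 41, 56] -> [0, 9, 17, 25, 41, 56]
Stage 6 (SUM): sum[0..0]=0, sum[0..1]=9, sum[0..2]=26, sum[0..3]=51, sum[0..4]=92, sum[0..5]=148 -> [0, 9, 26, 51, 92, 148]
Output sum: 326

Answer: 326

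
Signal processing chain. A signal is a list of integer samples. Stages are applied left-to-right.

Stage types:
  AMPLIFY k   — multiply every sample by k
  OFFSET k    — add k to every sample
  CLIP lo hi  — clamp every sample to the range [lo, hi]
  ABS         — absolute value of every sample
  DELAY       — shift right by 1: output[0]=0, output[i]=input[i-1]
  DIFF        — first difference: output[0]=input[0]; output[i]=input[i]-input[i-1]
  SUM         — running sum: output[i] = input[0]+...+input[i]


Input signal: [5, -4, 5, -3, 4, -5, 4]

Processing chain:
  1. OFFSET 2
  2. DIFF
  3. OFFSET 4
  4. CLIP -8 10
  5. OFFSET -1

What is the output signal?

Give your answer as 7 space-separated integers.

Input: [5, -4, 5, -3, 4, -5, 4]
Stage 1 (OFFSET 2): 5+2=7, -4+2=-2, 5+2=7, -3+2=-1, 4+2=6, -5+2=-3, 4+2=6 -> [7, -2, 7, -1, 6, -3, 6]
Stage 2 (DIFF): s[0]=7, -2-7=-9, 7--2=9, -1-7=-8, 6--1=7, -3-6=-9, 6--3=9 -> [7, -9, 9, -8, 7, -9, 9]
Stage 3 (OFFSET 4): 7+4=11, -9+4=-5, 9+4=13, -8+4=-4, 7+4=11, -9+4=-5, 9+4=13 -> [11, -5, 13, -4, 11, -5, 13]
Stage 4 (CLIP -8 10): clip(11,-8,10)=10, clip(-5,-8,10)=-5, clip(13,-8,10)=10, clip(-4,-8,10)=-4, clip(11,-8,10)=10, clip(-5,-8,10)=-5, clip(13,-8,10)=10 -> [10, -5, 10, -4, 10, -5, 10]
Stage 5 (OFFSET -1): 10+-1=9, -5+-1=-6, 10+-1=9, -4+-1=-5, 10+-1=9, -5+-1=-6, 10+-1=9 -> [9, -6, 9, -5, 9, -6, 9]

Answer: 9 -6 9 -5 9 -6 9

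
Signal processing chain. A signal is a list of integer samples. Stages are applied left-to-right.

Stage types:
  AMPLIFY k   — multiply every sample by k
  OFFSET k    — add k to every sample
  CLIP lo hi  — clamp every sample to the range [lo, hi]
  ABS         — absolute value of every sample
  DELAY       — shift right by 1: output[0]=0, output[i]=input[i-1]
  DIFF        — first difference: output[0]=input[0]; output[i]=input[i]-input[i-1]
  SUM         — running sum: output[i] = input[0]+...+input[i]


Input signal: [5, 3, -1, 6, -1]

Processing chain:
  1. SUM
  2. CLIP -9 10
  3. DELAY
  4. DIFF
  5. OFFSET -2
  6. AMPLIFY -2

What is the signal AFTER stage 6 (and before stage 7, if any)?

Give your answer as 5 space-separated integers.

Input: [5, 3, -1, 6, -1]
Stage 1 (SUM): sum[0..0]=5, sum[0..1]=8, sum[0..2]=7, sum[0..3]=13, sum[0..4]=12 -> [5, 8, 7, 13, 12]
Stage 2 (CLIP -9 10): clip(5,-9,10)=5, clip(8,-9,10)=8, clip(7,-9,10)=7, clip(13,-9,10)=10, clip(12,-9,10)=10 -> [5, 8, 7, 10, 10]
Stage 3 (DELAY): [0, 5, 8, 7, 10] = [0, 5, 8, 7, 10] -> [0, 5, 8, 7, 10]
Stage 4 (DIFF): s[0]=0, 5-0=5, 8-5=3, 7-8=-1, 10-7=3 -> [0, 5, 3, -1, 3]
Stage 5 (OFFSET -2): 0+-2=-2, 5+-2=3, 3+-2=1, -1+-2=-3, 3+-2=1 -> [-2, 3, 1, -3, 1]
Stage 6 (AMPLIFY -2): -2*-2=4, 3*-2=-6, 1*-2=-2, -3*-2=6, 1*-2=-2 -> [4, -6, -2, 6, -2]

Answer: 4 -6 -2 6 -2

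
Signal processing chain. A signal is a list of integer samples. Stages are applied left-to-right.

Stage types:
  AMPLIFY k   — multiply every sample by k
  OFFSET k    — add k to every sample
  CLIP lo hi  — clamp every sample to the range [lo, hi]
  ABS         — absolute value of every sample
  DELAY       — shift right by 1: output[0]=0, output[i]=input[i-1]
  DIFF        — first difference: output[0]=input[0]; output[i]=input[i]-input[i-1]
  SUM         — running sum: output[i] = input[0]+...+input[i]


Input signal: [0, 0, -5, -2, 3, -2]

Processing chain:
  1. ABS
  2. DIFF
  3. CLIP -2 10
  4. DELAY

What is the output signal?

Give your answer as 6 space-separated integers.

Answer: 0 0 0 5 -2 1

Derivation:
Input: [0, 0, -5, -2, 3, -2]
Stage 1 (ABS): |0|=0, |0|=0, |-5|=5, |-2|=2, |3|=3, |-2|=2 -> [0, 0, 5, 2, 3, 2]
Stage 2 (DIFF): s[0]=0, 0-0=0, 5-0=5, 2-5=-3, 3-2=1, 2-3=-1 -> [0, 0, 5, -3, 1, -1]
Stage 3 (CLIP -2 10): clip(0,-2,10)=0, clip(0,-2,10)=0, clip(5,-2,10)=5, clip(-3,-2,10)=-2, clip(1,-2,10)=1, clip(-1,-2,10)=-1 -> [0, 0, 5, -2, 1, -1]
Stage 4 (DELAY): [0, 0, 0, 5, -2, 1] = [0, 0, 0, 5, -2, 1] -> [0, 0, 0, 5, -2, 1]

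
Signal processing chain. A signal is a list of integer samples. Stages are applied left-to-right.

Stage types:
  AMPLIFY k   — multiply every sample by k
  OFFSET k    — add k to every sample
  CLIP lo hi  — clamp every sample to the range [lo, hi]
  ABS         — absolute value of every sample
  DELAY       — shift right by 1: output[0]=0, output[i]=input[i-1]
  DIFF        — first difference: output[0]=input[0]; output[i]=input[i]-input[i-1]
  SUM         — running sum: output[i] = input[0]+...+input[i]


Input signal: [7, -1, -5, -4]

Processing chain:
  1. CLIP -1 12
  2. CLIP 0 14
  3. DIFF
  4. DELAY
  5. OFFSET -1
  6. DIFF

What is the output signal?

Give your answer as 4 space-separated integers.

Input: [7, -1, -5, -4]
Stage 1 (CLIP -1 12): clip(7,-1,12)=7, clip(-1,-1,12)=-1, clip(-5,-1,12)=-1, clip(-4,-1,12)=-1 -> [7, -1, -1, -1]
Stage 2 (CLIP 0 14): clip(7,0,14)=7, clip(-1,0,14)=0, clip(-1,0,14)=0, clip(-1,0,14)=0 -> [7, 0, 0, 0]
Stage 3 (DIFF): s[0]=7, 0-7=-7, 0-0=0, 0-0=0 -> [7, -7, 0, 0]
Stage 4 (DELAY): [0, 7, -7, 0] = [0, 7, -7, 0] -> [0, 7, -7, 0]
Stage 5 (OFFSET -1): 0+-1=-1, 7+-1=6, -7+-1=-8, 0+-1=-1 -> [-1, 6, -8, -1]
Stage 6 (DIFF): s[0]=-1, 6--1=7, -8-6=-14, -1--8=7 -> [-1, 7, -14, 7]

Answer: -1 7 -14 7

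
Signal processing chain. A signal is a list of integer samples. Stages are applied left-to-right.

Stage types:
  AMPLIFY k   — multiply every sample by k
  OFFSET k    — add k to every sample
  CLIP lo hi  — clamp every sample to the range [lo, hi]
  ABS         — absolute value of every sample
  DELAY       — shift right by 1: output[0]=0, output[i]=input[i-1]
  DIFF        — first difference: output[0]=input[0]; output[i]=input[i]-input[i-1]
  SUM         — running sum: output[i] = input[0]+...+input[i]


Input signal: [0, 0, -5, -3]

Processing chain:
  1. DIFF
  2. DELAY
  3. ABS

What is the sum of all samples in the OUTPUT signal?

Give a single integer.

Answer: 5

Derivation:
Input: [0, 0, -5, -3]
Stage 1 (DIFF): s[0]=0, 0-0=0, -5-0=-5, -3--5=2 -> [0, 0, -5, 2]
Stage 2 (DELAY): [0, 0, 0, -5] = [0, 0, 0, -5] -> [0, 0, 0, -5]
Stage 3 (ABS): |0|=0, |0|=0, |0|=0, |-5|=5 -> [0, 0, 0, 5]
Output sum: 5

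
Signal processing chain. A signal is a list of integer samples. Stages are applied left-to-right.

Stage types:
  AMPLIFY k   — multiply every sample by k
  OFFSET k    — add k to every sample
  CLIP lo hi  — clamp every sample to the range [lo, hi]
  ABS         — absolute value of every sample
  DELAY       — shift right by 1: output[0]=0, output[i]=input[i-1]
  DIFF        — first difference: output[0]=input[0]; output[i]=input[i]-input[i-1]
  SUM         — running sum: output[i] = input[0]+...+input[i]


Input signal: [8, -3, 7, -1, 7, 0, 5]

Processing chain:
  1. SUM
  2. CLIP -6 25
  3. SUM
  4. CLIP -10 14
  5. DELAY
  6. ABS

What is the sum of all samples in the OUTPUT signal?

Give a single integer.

Input: [8, -3, 7, -1, 7, 0, 5]
Stage 1 (SUM): sum[0..0]=8, sum[0..1]=5, sum[0..2]=12, sum[0..3]=11, sum[0..4]=18, sum[0..5]=18, sum[0..6]=23 -> [8, 5, 12, 11, 18, 18, 23]
Stage 2 (CLIP -6 25): clip(8,-6,25)=8, clip(5,-6,25)=5, clip(12,-6,25)=12, clip(11,-6,25)=11, clip(18,-6,25)=18, clip(18,-6,25)=18, clip(23,-6,25)=23 -> [8, 5, 12, 11, 18, 18, 23]
Stage 3 (SUM): sum[0..0]=8, sum[0..1]=13, sum[0..2]=25, sum[0..3]=36, sum[0..4]=54, sum[0..5]=72, sum[0..6]=95 -> [8, 13, 25, 36, 54, 72, 95]
Stage 4 (CLIP -10 14): clip(8,-10,14)=8, clip(13,-10,14)=13, clip(25,-10,14)=14, clip(36,-10,14)=14, clip(54,-10,14)=14, clip(72,-10,14)=14, clip(95,-10,14)=14 -> [8, 13, 14, 14, 14, 14, 14]
Stage 5 (DELAY): [0, 8, 13, 14, 14, 14, 14] = [0, 8, 13, 14, 14, 14, 14] -> [0, 8, 13, 14, 14, 14, 14]
Stage 6 (ABS): |0|=0, |8|=8, |13|=13, |14|=14, |14|=14, |14|=14, |14|=14 -> [0, 8, 13, 14, 14, 14, 14]
Output sum: 77

Answer: 77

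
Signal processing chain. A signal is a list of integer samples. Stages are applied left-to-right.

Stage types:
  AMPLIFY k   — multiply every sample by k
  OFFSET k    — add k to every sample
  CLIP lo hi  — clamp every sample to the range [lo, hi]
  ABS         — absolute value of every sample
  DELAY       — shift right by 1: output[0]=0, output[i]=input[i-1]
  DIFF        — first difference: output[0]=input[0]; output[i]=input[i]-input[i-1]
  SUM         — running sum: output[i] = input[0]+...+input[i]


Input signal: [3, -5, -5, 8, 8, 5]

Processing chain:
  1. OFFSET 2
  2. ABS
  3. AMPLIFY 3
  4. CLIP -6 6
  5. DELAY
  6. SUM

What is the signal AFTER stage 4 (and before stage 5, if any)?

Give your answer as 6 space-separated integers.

Answer: 6 6 6 6 6 6

Derivation:
Input: [3, -5, -5, 8, 8, 5]
Stage 1 (OFFSET 2): 3+2=5, -5+2=-3, -5+2=-3, 8+2=10, 8+2=10, 5+2=7 -> [5, -3, -3, 10, 10, 7]
Stage 2 (ABS): |5|=5, |-3|=3, |-3|=3, |10|=10, |10|=10, |7|=7 -> [5, 3, 3, 10, 10, 7]
Stage 3 (AMPLIFY 3): 5*3=15, 3*3=9, 3*3=9, 10*3=30, 10*3=30, 7*3=21 -> [15, 9, 9, 30, 30, 21]
Stage 4 (CLIP -6 6): clip(15,-6,6)=6, clip(9,-6,6)=6, clip(9,-6,6)=6, clip(30,-6,6)=6, clip(30,-6,6)=6, clip(21,-6,6)=6 -> [6, 6, 6, 6, 6, 6]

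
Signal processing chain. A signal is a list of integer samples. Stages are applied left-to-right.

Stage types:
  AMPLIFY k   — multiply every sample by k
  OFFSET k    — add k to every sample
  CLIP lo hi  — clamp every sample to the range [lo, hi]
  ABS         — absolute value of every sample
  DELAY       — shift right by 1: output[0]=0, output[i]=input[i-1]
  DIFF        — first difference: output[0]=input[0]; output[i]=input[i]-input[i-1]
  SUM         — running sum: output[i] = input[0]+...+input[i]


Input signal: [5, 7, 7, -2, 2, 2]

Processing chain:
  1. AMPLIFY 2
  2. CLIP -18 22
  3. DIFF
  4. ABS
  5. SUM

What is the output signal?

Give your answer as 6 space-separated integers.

Answer: 10 14 14 32 40 40

Derivation:
Input: [5, 7, 7, -2, 2, 2]
Stage 1 (AMPLIFY 2): 5*2=10, 7*2=14, 7*2=14, -2*2=-4, 2*2=4, 2*2=4 -> [10, 14, 14, -4, 4, 4]
Stage 2 (CLIP -18 22): clip(10,-18,22)=10, clip(14,-18,22)=14, clip(14,-18,22)=14, clip(-4,-18,22)=-4, clip(4,-18,22)=4, clip(4,-18,22)=4 -> [10, 14, 14, -4, 4, 4]
Stage 3 (DIFF): s[0]=10, 14-10=4, 14-14=0, -4-14=-18, 4--4=8, 4-4=0 -> [10, 4, 0, -18, 8, 0]
Stage 4 (ABS): |10|=10, |4|=4, |0|=0, |-18|=18, |8|=8, |0|=0 -> [10, 4, 0, 18, 8, 0]
Stage 5 (SUM): sum[0..0]=10, sum[0..1]=14, sum[0..2]=14, sum[0..3]=32, sum[0..4]=40, sum[0..5]=40 -> [10, 14, 14, 32, 40, 40]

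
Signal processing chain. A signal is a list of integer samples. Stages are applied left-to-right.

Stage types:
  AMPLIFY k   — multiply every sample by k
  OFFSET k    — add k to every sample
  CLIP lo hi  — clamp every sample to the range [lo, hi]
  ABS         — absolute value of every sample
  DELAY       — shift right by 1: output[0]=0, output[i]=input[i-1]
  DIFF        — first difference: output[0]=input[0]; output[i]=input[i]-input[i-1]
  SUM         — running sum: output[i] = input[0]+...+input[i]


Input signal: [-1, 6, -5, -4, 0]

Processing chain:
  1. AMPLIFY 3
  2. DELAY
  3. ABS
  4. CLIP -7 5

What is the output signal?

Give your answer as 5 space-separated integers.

Input: [-1, 6, -5, -4, 0]
Stage 1 (AMPLIFY 3): -1*3=-3, 6*3=18, -5*3=-15, -4*3=-12, 0*3=0 -> [-3, 18, -15, -12, 0]
Stage 2 (DELAY): [0, -3, 18, -15, -12] = [0, -3, 18, -15, -12] -> [0, -3, 18, -15, -12]
Stage 3 (ABS): |0|=0, |-3|=3, |18|=18, |-15|=15, |-12|=12 -> [0, 3, 18, 15, 12]
Stage 4 (CLIP -7 5): clip(0,-7,5)=0, clip(3,-7,5)=3, clip(18,-7,5)=5, clip(15,-7,5)=5, clip(12,-7,5)=5 -> [0, 3, 5, 5, 5]

Answer: 0 3 5 5 5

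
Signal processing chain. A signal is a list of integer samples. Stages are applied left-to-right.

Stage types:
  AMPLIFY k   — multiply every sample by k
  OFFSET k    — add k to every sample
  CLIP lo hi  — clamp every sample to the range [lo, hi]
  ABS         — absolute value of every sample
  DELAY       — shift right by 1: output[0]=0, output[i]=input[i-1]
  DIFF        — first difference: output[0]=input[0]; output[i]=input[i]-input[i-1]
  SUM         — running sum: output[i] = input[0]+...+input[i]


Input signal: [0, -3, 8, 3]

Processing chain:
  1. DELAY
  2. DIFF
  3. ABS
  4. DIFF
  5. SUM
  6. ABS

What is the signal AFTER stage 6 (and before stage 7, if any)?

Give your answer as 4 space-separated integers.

Input: [0, -3, 8, 3]
Stage 1 (DELAY): [0, 0, -3, 8] = [0, 0, -3, 8] -> [0, 0, -3, 8]
Stage 2 (DIFF): s[0]=0, 0-0=0, -3-0=-3, 8--3=11 -> [0, 0, -3, 11]
Stage 3 (ABS): |0|=0, |0|=0, |-3|=3, |11|=11 -> [0, 0, 3, 11]
Stage 4 (DIFF): s[0]=0, 0-0=0, 3-0=3, 11-3=8 -> [0, 0, 3, 8]
Stage 5 (SUM): sum[0..0]=0, sum[0..1]=0, sum[0..2]=3, sum[0..3]=11 -> [0, 0, 3, 11]
Stage 6 (ABS): |0|=0, |0|=0, |3|=3, |11|=11 -> [0, 0, 3, 11]

Answer: 0 0 3 11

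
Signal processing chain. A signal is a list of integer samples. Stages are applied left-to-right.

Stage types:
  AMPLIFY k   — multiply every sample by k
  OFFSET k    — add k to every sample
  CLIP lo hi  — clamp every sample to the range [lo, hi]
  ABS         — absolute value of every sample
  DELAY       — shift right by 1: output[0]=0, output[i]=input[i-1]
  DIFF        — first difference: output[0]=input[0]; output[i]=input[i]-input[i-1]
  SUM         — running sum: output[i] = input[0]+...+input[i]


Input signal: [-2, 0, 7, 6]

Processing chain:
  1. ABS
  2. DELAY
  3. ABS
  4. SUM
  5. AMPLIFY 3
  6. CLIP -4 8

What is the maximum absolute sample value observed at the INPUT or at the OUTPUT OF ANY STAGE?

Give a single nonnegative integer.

Input: [-2, 0, 7, 6] (max |s|=7)
Stage 1 (ABS): |-2|=2, |0|=0, |7|=7, |6|=6 -> [2, 0, 7, 6] (max |s|=7)
Stage 2 (DELAY): [0, 2, 0, 7] = [0, 2, 0, 7] -> [0, 2, 0, 7] (max |s|=7)
Stage 3 (ABS): |0|=0, |2|=2, |0|=0, |7|=7 -> [0, 2, 0, 7] (max |s|=7)
Stage 4 (SUM): sum[0..0]=0, sum[0..1]=2, sum[0..2]=2, sum[0..3]=9 -> [0, 2, 2, 9] (max |s|=9)
Stage 5 (AMPLIFY 3): 0*3=0, 2*3=6, 2*3=6, 9*3=27 -> [0, 6, 6, 27] (max |s|=27)
Stage 6 (CLIP -4 8): clip(0,-4,8)=0, clip(6,-4,8)=6, clip(6,-4,8)=6, clip(27,-4,8)=8 -> [0, 6, 6, 8] (max |s|=8)
Overall max amplitude: 27

Answer: 27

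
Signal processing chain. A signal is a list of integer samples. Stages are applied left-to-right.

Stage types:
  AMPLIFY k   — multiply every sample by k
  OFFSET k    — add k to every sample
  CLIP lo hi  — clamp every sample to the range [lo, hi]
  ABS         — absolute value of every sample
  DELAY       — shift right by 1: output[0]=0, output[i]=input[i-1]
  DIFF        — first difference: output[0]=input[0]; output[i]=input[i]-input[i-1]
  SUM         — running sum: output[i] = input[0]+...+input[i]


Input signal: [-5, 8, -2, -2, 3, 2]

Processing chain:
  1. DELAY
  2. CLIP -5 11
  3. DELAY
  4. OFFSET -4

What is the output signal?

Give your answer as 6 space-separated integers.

Input: [-5, 8, -2, -2, 3, 2]
Stage 1 (DELAY): [0, -5, 8, -2, -2, 3] = [0, -5, 8, -2, -2, 3] -> [0, -5, 8, -2, -2, 3]
Stage 2 (CLIP -5 11): clip(0,-5,11)=0, clip(-5,-5,11)=-5, clip(8,-5,11)=8, clip(-2,-5,11)=-2, clip(-2,-5,11)=-2, clip(3,-5,11)=3 -> [0, -5, 8, -2, -2, 3]
Stage 3 (DELAY): [0, 0, -5, 8, -2, -2] = [0, 0, -5, 8, -2, -2] -> [0, 0, -5, 8, -2, -2]
Stage 4 (OFFSET -4): 0+-4=-4, 0+-4=-4, -5+-4=-9, 8+-4=4, -2+-4=-6, -2+-4=-6 -> [-4, -4, -9, 4, -6, -6]

Answer: -4 -4 -9 4 -6 -6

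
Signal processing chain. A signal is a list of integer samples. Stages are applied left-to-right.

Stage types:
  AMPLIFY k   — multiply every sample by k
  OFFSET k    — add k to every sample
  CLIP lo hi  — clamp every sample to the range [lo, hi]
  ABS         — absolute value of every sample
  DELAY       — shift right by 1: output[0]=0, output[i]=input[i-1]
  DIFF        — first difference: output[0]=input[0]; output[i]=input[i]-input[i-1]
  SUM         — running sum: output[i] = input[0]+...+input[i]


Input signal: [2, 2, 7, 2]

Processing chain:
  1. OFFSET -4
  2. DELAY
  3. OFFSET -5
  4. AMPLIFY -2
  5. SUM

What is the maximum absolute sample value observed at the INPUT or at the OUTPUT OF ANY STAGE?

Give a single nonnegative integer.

Input: [2, 2, 7, 2] (max |s|=7)
Stage 1 (OFFSET -4): 2+-4=-2, 2+-4=-2, 7+-4=3, 2+-4=-2 -> [-2, -2, 3, -2] (max |s|=3)
Stage 2 (DELAY): [0, -2, -2, 3] = [0, -2, -2, 3] -> [0, -2, -2, 3] (max |s|=3)
Stage 3 (OFFSET -5): 0+-5=-5, -2+-5=-7, -2+-5=-7, 3+-5=-2 -> [-5, -7, -7, -2] (max |s|=7)
Stage 4 (AMPLIFY -2): -5*-2=10, -7*-2=14, -7*-2=14, -2*-2=4 -> [10, 14, 14, 4] (max |s|=14)
Stage 5 (SUM): sum[0..0]=10, sum[0..1]=24, sum[0..2]=38, sum[0..3]=42 -> [10, 24, 38, 42] (max |s|=42)
Overall max amplitude: 42

Answer: 42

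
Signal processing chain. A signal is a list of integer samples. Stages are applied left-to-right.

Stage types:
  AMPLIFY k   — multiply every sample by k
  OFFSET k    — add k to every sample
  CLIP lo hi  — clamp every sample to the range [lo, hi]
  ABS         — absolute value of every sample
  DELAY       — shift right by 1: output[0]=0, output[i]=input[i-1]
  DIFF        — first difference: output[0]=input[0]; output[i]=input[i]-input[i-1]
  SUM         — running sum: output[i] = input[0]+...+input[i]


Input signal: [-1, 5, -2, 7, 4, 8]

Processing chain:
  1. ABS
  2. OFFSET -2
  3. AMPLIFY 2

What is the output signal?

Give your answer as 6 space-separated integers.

Input: [-1, 5, -2, 7, 4, 8]
Stage 1 (ABS): |-1|=1, |5|=5, |-2|=2, |7|=7, |4|=4, |8|=8 -> [1, 5, 2, 7, 4, 8]
Stage 2 (OFFSET -2): 1+-2=-1, 5+-2=3, 2+-2=0, 7+-2=5, 4+-2=2, 8+-2=6 -> [-1, 3, 0, 5, 2, 6]
Stage 3 (AMPLIFY 2): -1*2=-2, 3*2=6, 0*2=0, 5*2=10, 2*2=4, 6*2=12 -> [-2, 6, 0, 10, 4, 12]

Answer: -2 6 0 10 4 12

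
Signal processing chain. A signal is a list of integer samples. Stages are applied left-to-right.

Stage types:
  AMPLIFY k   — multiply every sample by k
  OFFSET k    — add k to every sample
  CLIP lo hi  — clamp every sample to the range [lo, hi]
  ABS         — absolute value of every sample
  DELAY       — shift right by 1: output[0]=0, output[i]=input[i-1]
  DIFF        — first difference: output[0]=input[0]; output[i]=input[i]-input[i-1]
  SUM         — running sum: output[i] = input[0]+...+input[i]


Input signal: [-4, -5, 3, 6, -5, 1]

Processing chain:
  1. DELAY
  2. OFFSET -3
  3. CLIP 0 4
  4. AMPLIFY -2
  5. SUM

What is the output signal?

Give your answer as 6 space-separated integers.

Answer: 0 0 0 0 -6 -6

Derivation:
Input: [-4, -5, 3, 6, -5, 1]
Stage 1 (DELAY): [0, -4, -5, 3, 6, -5] = [0, -4, -5, 3, 6, -5] -> [0, -4, -5, 3, 6, -5]
Stage 2 (OFFSET -3): 0+-3=-3, -4+-3=-7, -5+-3=-8, 3+-3=0, 6+-3=3, -5+-3=-8 -> [-3, -7, -8, 0, 3, -8]
Stage 3 (CLIP 0 4): clip(-3,0,4)=0, clip(-7,0,4)=0, clip(-8,0,4)=0, clip(0,0,4)=0, clip(3,0,4)=3, clip(-8,0,4)=0 -> [0, 0, 0, 0, 3, 0]
Stage 4 (AMPLIFY -2): 0*-2=0, 0*-2=0, 0*-2=0, 0*-2=0, 3*-2=-6, 0*-2=0 -> [0, 0, 0, 0, -6, 0]
Stage 5 (SUM): sum[0..0]=0, sum[0..1]=0, sum[0..2]=0, sum[0..3]=0, sum[0..4]=-6, sum[0..5]=-6 -> [0, 0, 0, 0, -6, -6]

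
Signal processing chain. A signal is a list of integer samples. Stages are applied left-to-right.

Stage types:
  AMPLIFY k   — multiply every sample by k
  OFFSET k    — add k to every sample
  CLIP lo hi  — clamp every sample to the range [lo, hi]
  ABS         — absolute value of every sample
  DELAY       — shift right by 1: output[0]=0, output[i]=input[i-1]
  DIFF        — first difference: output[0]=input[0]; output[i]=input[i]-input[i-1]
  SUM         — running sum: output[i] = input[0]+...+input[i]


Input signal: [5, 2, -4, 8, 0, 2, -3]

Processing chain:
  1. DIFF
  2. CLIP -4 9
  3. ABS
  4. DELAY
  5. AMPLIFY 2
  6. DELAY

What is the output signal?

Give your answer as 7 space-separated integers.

Input: [5, 2, -4, 8, 0, 2, -3]
Stage 1 (DIFF): s[0]=5, 2-5=-3, -4-2=-6, 8--4=12, 0-8=-8, 2-0=2, -3-2=-5 -> [5, -3, -6, 12, -8, 2, -5]
Stage 2 (CLIP -4 9): clip(5,-4,9)=5, clip(-3,-4,9)=-3, clip(-6,-4,9)=-4, clip(12,-4,9)=9, clip(-8,-4,9)=-4, clip(2,-4,9)=2, clip(-5,-4,9)=-4 -> [5, -3, -4, 9, -4, 2, -4]
Stage 3 (ABS): |5|=5, |-3|=3, |-4|=4, |9|=9, |-4|=4, |2|=2, |-4|=4 -> [5, 3, 4, 9, 4, 2, 4]
Stage 4 (DELAY): [0, 5, 3, 4, 9, 4, 2] = [0, 5, 3, 4, 9, 4, 2] -> [0, 5, 3, 4, 9, 4, 2]
Stage 5 (AMPLIFY 2): 0*2=0, 5*2=10, 3*2=6, 4*2=8, 9*2=18, 4*2=8, 2*2=4 -> [0, 10, 6, 8, 18, 8, 4]
Stage 6 (DELAY): [0, 0, 10, 6, 8, 18, 8] = [0, 0, 10, 6, 8, 18, 8] -> [0, 0, 10, 6, 8, 18, 8]

Answer: 0 0 10 6 8 18 8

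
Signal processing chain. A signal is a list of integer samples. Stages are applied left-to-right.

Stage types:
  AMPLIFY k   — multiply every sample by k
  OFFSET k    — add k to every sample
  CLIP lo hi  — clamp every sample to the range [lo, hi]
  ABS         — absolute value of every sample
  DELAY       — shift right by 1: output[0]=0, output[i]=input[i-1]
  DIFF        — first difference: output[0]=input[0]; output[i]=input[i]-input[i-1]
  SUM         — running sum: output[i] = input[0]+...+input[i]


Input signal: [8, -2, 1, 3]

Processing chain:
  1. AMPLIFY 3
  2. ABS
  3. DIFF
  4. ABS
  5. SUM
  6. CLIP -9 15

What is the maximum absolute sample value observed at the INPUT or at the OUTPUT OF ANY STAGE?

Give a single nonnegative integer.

Input: [8, -2, 1, 3] (max |s|=8)
Stage 1 (AMPLIFY 3): 8*3=24, -2*3=-6, 1*3=3, 3*3=9 -> [24, -6, 3, 9] (max |s|=24)
Stage 2 (ABS): |24|=24, |-6|=6, |3|=3, |9|=9 -> [24, 6, 3, 9] (max |s|=24)
Stage 3 (DIFF): s[0]=24, 6-24=-18, 3-6=-3, 9-3=6 -> [24, -18, -3, 6] (max |s|=24)
Stage 4 (ABS): |24|=24, |-18|=18, |-3|=3, |6|=6 -> [24, 18, 3, 6] (max |s|=24)
Stage 5 (SUM): sum[0..0]=24, sum[0..1]=42, sum[0..2]=45, sum[0..3]=51 -> [24, 42, 45, 51] (max |s|=51)
Stage 6 (CLIP -9 15): clip(24,-9,15)=15, clip(42,-9,15)=15, clip(45,-9,15)=15, clip(51,-9,15)=15 -> [15, 15, 15, 15] (max |s|=15)
Overall max amplitude: 51

Answer: 51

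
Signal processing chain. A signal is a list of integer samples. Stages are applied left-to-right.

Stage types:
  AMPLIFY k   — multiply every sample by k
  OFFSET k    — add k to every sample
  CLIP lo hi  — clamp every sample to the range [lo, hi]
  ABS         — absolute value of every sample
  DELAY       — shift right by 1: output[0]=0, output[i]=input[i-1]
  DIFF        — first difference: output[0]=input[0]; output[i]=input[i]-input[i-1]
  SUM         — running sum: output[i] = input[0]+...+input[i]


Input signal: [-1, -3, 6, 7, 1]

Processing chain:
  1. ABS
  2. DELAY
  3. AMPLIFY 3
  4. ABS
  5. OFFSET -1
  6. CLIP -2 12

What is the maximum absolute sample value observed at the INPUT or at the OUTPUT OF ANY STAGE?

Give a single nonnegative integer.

Answer: 21

Derivation:
Input: [-1, -3, 6, 7, 1] (max |s|=7)
Stage 1 (ABS): |-1|=1, |-3|=3, |6|=6, |7|=7, |1|=1 -> [1, 3, 6, 7, 1] (max |s|=7)
Stage 2 (DELAY): [0, 1, 3, 6, 7] = [0, 1, 3, 6, 7] -> [0, 1, 3, 6, 7] (max |s|=7)
Stage 3 (AMPLIFY 3): 0*3=0, 1*3=3, 3*3=9, 6*3=18, 7*3=21 -> [0, 3, 9, 18, 21] (max |s|=21)
Stage 4 (ABS): |0|=0, |3|=3, |9|=9, |18|=18, |21|=21 -> [0, 3, 9, 18, 21] (max |s|=21)
Stage 5 (OFFSET -1): 0+-1=-1, 3+-1=2, 9+-1=8, 18+-1=17, 21+-1=20 -> [-1, 2, 8, 17, 20] (max |s|=20)
Stage 6 (CLIP -2 12): clip(-1,-2,12)=-1, clip(2,-2,12)=2, clip(8,-2,12)=8, clip(17,-2,12)=12, clip(20,-2,12)=12 -> [-1, 2, 8, 12, 12] (max |s|=12)
Overall max amplitude: 21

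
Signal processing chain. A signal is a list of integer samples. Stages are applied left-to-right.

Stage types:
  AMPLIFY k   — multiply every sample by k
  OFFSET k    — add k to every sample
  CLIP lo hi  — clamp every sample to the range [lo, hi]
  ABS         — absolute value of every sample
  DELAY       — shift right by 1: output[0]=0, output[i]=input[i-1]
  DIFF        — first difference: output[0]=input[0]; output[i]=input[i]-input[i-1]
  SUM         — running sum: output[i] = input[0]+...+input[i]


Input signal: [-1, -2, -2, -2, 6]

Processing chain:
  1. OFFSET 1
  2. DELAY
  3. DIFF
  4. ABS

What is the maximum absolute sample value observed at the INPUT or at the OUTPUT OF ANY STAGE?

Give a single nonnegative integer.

Answer: 7

Derivation:
Input: [-1, -2, -2, -2, 6] (max |s|=6)
Stage 1 (OFFSET 1): -1+1=0, -2+1=-1, -2+1=-1, -2+1=-1, 6+1=7 -> [0, -1, -1, -1, 7] (max |s|=7)
Stage 2 (DELAY): [0, 0, -1, -1, -1] = [0, 0, -1, -1, -1] -> [0, 0, -1, -1, -1] (max |s|=1)
Stage 3 (DIFF): s[0]=0, 0-0=0, -1-0=-1, -1--1=0, -1--1=0 -> [0, 0, -1, 0, 0] (max |s|=1)
Stage 4 (ABS): |0|=0, |0|=0, |-1|=1, |0|=0, |0|=0 -> [0, 0, 1, 0, 0] (max |s|=1)
Overall max amplitude: 7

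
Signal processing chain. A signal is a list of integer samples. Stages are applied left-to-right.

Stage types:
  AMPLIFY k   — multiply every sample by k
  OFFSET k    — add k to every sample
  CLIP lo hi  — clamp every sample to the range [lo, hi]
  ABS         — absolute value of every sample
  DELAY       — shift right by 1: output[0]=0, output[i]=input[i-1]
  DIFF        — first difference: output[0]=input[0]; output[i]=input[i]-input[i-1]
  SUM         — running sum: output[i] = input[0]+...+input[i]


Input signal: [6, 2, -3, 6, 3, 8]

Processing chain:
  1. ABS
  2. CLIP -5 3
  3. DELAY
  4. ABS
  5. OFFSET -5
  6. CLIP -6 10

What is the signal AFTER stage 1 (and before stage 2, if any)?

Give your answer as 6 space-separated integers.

Input: [6, 2, -3, 6, 3, 8]
Stage 1 (ABS): |6|=6, |2|=2, |-3|=3, |6|=6, |3|=3, |8|=8 -> [6, 2, 3, 6, 3, 8]

Answer: 6 2 3 6 3 8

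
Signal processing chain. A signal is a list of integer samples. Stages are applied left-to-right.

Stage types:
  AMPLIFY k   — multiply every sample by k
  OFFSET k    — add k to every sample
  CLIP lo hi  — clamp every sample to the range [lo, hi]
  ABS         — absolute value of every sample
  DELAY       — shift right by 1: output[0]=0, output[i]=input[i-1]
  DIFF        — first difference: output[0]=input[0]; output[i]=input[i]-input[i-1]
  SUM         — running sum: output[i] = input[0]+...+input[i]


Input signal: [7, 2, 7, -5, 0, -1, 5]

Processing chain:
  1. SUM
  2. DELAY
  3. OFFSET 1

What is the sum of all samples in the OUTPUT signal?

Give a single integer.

Input: [7, 2, 7, -5, 0, -1, 5]
Stage 1 (SUM): sum[0..0]=7, sum[0..1]=9, sum[0..2]=16, sum[0..3]=11, sum[0..4]=11, sum[0..5]=10, sum[0..6]=15 -> [7, 9, 16, 11, 11, 10, 15]
Stage 2 (DELAY): [0, 7, 9, 16, 11, 11, 10] = [0, 7, 9, 16, 11, 11, 10] -> [0, 7, 9, 16, 11, 11, 10]
Stage 3 (OFFSET 1): 0+1=1, 7+1=8, 9+1=10, 16+1=17, 11+1=12, 11+1=12, 10+1=11 -> [1, 8, 10, 17, 12, 12, 11]
Output sum: 71

Answer: 71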